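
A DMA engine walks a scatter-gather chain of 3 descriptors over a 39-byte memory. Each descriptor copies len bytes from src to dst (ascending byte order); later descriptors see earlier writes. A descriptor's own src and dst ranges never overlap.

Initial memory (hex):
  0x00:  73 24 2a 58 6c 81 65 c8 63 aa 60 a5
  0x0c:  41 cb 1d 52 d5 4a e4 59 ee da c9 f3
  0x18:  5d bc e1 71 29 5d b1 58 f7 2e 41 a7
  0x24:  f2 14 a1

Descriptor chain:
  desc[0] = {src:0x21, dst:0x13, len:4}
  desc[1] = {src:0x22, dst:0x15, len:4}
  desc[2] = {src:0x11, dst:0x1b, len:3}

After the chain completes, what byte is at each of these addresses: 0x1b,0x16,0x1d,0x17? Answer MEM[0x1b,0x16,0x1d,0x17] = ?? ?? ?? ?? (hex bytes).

#0 dst[0x13+4] := {0x2e,0x41,0xa7,0xf2}
#1 dst[0x15+4] := {0x41,0xa7,0xf2,0x14}
#2 dst[0x1b+3] := {0x4a,0xe4,0x2e}
query mem[0x1b]=0x4a, mem[0x16]=0xa7, mem[0x1d]=0x2e, mem[0x17]=0xf2

MEM[0x1b,0x16,0x1d,0x17] = 4a a7 2e f2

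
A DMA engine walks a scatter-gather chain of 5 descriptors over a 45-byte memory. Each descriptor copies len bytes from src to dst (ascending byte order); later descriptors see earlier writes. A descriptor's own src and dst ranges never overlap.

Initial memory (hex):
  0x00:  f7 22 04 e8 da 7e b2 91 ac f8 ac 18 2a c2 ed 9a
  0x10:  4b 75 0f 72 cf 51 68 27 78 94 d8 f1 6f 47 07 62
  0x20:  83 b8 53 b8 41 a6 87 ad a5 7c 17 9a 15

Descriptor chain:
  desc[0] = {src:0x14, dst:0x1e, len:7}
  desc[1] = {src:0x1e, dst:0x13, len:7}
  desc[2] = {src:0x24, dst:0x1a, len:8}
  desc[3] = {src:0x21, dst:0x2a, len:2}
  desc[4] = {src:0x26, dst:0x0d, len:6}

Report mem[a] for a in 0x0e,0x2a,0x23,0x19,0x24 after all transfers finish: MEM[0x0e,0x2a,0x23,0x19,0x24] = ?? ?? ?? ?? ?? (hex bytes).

MEM[0x0e,0x2a,0x23,0x19,0x24] = ad 9a 94 d8 d8

D0: mem[0x1e..0x24] <- [cf 51 68 27 78 94 d8]
D1: mem[0x13..0x19] <- [cf 51 68 27 78 94 d8]
D2: mem[0x1a..0x21] <- [d8 a6 87 ad a5 7c 17 9a]
D3: mem[0x2a..0x2b] <- [9a 78]
D4: mem[0x0d..0x12] <- [87 ad a5 7c 9a 78]
query mem[0x0e]=0xad, mem[0x2a]=0x9a, mem[0x23]=0x94, mem[0x19]=0xd8, mem[0x24]=0xd8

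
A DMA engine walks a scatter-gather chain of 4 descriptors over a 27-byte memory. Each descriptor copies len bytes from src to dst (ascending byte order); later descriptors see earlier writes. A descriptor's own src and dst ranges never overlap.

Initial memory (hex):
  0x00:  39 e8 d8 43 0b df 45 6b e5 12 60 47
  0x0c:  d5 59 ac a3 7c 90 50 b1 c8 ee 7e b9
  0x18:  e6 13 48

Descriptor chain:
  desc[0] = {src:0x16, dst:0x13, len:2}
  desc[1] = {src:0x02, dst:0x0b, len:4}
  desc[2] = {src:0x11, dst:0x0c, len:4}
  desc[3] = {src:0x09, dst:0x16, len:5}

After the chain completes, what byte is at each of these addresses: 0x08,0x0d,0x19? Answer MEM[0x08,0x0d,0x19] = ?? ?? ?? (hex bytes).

[0] 0x16->0x13 len=2 : 7e b9
[1] 0x02->0x0b len=4 : d8 43 0b df
[2] 0x11->0x0c len=4 : 90 50 7e b9
[3] 0x09->0x16 len=5 : 12 60 d8 90 50
query mem[0x08]=0xe5, mem[0x0d]=0x50, mem[0x19]=0x90

MEM[0x08,0x0d,0x19] = e5 50 90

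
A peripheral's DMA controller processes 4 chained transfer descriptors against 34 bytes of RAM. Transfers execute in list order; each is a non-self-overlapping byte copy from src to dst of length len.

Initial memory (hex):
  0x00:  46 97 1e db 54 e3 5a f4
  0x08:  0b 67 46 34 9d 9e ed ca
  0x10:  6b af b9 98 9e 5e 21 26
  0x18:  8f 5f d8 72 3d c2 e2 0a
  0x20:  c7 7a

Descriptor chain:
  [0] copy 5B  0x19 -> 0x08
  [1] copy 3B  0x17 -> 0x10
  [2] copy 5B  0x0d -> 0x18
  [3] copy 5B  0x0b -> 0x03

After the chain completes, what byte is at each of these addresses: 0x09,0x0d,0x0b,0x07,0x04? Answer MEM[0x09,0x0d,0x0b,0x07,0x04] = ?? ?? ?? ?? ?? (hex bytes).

MEM[0x09,0x0d,0x0b,0x07,0x04] = d8 9e 3d ca c2

  after D0: wrote 5B at 0x08 = 5fd8723dc2
  after D1: wrote 3B at 0x10 = 268f5f
  after D2: wrote 5B at 0x18 = 9eedca268f
  after D3: wrote 5B at 0x03 = 3dc29eedca
query mem[0x09]=0xd8, mem[0x0d]=0x9e, mem[0x0b]=0x3d, mem[0x07]=0xca, mem[0x04]=0xc2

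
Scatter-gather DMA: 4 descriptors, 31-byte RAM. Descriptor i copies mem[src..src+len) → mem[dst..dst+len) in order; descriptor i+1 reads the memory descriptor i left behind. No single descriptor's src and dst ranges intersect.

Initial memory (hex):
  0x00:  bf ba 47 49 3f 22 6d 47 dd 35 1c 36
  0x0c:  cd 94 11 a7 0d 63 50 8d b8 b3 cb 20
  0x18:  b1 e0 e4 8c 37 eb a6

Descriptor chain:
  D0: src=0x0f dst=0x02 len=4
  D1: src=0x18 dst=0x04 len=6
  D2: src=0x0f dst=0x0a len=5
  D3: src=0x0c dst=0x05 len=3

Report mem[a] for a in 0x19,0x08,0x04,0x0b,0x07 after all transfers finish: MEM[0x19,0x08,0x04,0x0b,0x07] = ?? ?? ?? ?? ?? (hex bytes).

MEM[0x19,0x08,0x04,0x0b,0x07] = e0 37 b1 0d 8d

  after D0: wrote 4B at 0x02 = a70d6350
  after D1: wrote 6B at 0x04 = b1e0e48c37eb
  after D2: wrote 5B at 0x0a = a70d63508d
  after D3: wrote 3B at 0x05 = 63508d
query mem[0x19]=0xe0, mem[0x08]=0x37, mem[0x04]=0xb1, mem[0x0b]=0x0d, mem[0x07]=0x8d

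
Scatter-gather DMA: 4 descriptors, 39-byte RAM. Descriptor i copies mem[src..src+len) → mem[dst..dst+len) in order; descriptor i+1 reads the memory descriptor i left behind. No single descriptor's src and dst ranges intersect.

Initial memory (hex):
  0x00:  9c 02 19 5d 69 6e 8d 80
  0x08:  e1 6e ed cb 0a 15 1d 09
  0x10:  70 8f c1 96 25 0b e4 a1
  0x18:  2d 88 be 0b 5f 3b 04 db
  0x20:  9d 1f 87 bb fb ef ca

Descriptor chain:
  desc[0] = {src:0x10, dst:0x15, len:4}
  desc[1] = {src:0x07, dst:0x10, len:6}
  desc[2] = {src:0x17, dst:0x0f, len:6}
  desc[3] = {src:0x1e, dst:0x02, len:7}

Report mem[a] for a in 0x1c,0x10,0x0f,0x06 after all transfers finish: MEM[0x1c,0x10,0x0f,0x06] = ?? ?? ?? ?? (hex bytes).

MEM[0x1c,0x10,0x0f,0x06] = 5f 96 c1 87

  after D0: wrote 4B at 0x15 = 708fc196
  after D1: wrote 6B at 0x10 = 80e16eedcb0a
  after D2: wrote 6B at 0x0f = c19688be0b5f
  after D3: wrote 7B at 0x02 = 04db9d1f87bbfb
query mem[0x1c]=0x5f, mem[0x10]=0x96, mem[0x0f]=0xc1, mem[0x06]=0x87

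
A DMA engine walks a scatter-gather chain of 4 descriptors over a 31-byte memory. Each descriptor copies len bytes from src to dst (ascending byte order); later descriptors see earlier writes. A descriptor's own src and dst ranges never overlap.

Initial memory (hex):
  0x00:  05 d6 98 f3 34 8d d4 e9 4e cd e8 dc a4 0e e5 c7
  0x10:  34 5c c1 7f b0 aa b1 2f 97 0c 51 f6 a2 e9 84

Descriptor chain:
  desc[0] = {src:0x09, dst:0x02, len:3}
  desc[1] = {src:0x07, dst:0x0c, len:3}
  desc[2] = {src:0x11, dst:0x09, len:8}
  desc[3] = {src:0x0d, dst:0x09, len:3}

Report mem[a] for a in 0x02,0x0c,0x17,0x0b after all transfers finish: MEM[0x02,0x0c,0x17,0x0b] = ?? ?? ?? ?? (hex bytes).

MEM[0x02,0x0c,0x17,0x0b] = cd b0 2f 2f

#0 dst[0x02+3] := {0xcd,0xe8,0xdc}
#1 dst[0x0c+3] := {0xe9,0x4e,0xcd}
#2 dst[0x09+8] := {0x5c,0xc1,0x7f,0xb0,0xaa,0xb1,0x2f,0x97}
#3 dst[0x09+3] := {0xaa,0xb1,0x2f}
query mem[0x02]=0xcd, mem[0x0c]=0xb0, mem[0x17]=0x2f, mem[0x0b]=0x2f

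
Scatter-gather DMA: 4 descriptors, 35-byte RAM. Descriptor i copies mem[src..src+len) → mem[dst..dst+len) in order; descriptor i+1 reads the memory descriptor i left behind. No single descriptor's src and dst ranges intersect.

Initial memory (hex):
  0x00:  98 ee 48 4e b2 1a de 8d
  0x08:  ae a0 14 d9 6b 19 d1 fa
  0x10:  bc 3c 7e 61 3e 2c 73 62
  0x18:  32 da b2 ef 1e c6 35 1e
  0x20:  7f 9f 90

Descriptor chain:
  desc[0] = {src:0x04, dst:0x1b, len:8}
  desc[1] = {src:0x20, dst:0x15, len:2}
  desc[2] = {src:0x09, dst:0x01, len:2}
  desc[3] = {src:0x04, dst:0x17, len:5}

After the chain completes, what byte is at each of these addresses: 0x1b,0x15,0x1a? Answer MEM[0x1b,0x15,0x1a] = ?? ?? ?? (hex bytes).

  after D0: wrote 8B at 0x1b = b21ade8daea014d9
  after D1: wrote 2B at 0x15 = a014
  after D2: wrote 2B at 0x01 = a014
  after D3: wrote 5B at 0x17 = b21ade8dae
query mem[0x1b]=0xae, mem[0x15]=0xa0, mem[0x1a]=0x8d

MEM[0x1b,0x15,0x1a] = ae a0 8d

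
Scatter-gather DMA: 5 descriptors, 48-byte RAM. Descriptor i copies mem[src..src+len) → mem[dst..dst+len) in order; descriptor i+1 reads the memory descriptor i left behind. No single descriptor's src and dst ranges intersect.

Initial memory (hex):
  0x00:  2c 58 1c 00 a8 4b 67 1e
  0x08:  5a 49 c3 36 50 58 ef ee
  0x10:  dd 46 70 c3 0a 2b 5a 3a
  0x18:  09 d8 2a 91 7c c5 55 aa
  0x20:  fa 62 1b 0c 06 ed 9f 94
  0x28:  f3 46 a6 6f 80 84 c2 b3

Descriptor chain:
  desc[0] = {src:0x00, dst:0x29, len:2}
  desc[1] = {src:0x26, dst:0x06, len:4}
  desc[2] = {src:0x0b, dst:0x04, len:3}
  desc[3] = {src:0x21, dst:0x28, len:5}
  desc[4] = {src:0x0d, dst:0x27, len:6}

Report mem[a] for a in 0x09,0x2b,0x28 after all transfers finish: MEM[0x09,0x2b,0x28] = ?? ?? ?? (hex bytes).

MEM[0x09,0x2b,0x28] = 2c 46 ef

D0: mem[0x29..0x2a] <- [2c 58]
D1: mem[0x06..0x09] <- [9f 94 f3 2c]
D2: mem[0x04..0x06] <- [36 50 58]
D3: mem[0x28..0x2c] <- [62 1b 0c 06 ed]
D4: mem[0x27..0x2c] <- [58 ef ee dd 46 70]
query mem[0x09]=0x2c, mem[0x2b]=0x46, mem[0x28]=0xef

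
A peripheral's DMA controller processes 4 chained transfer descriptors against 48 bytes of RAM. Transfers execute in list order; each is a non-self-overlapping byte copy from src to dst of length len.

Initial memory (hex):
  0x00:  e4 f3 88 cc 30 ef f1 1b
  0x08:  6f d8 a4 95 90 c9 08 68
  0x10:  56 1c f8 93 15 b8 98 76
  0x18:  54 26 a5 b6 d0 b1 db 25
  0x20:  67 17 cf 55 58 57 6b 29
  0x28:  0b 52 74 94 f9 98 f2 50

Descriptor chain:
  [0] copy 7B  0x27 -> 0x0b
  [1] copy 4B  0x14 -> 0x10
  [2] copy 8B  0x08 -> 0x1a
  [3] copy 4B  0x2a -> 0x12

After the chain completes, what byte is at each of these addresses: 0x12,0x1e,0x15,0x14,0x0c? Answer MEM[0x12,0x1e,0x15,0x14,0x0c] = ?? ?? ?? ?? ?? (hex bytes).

[0] 0x27->0x0b len=7 : 29 0b 52 74 94 f9 98
[1] 0x14->0x10 len=4 : 15 b8 98 76
[2] 0x08->0x1a len=8 : 6f d8 a4 29 0b 52 74 94
[3] 0x2a->0x12 len=4 : 74 94 f9 98
query mem[0x12]=0x74, mem[0x1e]=0x0b, mem[0x15]=0x98, mem[0x14]=0xf9, mem[0x0c]=0x0b

MEM[0x12,0x1e,0x15,0x14,0x0c] = 74 0b 98 f9 0b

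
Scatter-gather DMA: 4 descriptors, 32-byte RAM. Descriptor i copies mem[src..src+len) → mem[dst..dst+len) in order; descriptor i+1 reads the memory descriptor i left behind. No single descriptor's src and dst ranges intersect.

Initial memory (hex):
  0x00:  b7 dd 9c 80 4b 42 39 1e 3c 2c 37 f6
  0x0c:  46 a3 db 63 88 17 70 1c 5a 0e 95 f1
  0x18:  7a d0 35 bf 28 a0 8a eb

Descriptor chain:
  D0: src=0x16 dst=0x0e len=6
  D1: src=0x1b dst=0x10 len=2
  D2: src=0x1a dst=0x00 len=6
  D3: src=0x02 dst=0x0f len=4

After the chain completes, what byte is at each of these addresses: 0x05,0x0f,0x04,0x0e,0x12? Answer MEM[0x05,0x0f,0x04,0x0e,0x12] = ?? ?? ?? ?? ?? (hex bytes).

MEM[0x05,0x0f,0x04,0x0e,0x12] = eb 28 8a 95 eb

#0 dst[0x0e+6] := {0x95,0xf1,0x7a,0xd0,0x35,0xbf}
#1 dst[0x10+2] := {0xbf,0x28}
#2 dst[0x00+6] := {0x35,0xbf,0x28,0xa0,0x8a,0xeb}
#3 dst[0x0f+4] := {0x28,0xa0,0x8a,0xeb}
query mem[0x05]=0xeb, mem[0x0f]=0x28, mem[0x04]=0x8a, mem[0x0e]=0x95, mem[0x12]=0xeb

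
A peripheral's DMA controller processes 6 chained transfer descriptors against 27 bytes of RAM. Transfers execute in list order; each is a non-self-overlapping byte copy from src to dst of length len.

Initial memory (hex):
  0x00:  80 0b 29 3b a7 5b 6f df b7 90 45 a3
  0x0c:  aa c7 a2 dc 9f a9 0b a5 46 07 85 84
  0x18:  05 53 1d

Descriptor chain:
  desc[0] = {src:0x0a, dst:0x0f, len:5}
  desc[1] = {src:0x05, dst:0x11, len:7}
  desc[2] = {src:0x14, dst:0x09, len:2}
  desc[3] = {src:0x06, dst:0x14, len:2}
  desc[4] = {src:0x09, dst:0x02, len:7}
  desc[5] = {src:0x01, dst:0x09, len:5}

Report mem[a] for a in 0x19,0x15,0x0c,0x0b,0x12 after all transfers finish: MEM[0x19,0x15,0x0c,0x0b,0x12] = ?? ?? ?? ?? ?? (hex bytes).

D0: mem[0x0f..0x13] <- [45 a3 aa c7 a2]
D1: mem[0x11..0x17] <- [5b 6f df b7 90 45 a3]
D2: mem[0x09..0x0a] <- [b7 90]
D3: mem[0x14..0x15] <- [6f df]
D4: mem[0x02..0x08] <- [b7 90 a3 aa c7 a2 45]
D5: mem[0x09..0x0d] <- [0b b7 90 a3 aa]
query mem[0x19]=0x53, mem[0x15]=0xdf, mem[0x0c]=0xa3, mem[0x0b]=0x90, mem[0x12]=0x6f

MEM[0x19,0x15,0x0c,0x0b,0x12] = 53 df a3 90 6f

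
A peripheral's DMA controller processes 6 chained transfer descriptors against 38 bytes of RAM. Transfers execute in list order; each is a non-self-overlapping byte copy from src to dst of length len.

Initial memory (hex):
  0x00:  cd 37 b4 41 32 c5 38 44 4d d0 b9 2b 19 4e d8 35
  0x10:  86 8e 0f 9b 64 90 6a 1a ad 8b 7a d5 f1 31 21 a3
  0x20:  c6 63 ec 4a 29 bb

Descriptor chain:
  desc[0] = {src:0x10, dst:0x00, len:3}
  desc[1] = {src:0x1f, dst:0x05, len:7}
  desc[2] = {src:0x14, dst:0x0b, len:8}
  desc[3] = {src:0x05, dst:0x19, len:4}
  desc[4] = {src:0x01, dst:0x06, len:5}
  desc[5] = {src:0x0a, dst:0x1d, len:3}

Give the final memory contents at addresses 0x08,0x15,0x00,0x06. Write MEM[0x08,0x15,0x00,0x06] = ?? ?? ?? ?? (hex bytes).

[0] 0x10->0x00 len=3 : 86 8e 0f
[1] 0x1f->0x05 len=7 : a3 c6 63 ec 4a 29 bb
[2] 0x14->0x0b len=8 : 64 90 6a 1a ad 8b 7a d5
[3] 0x05->0x19 len=4 : a3 c6 63 ec
[4] 0x01->0x06 len=5 : 8e 0f 41 32 a3
[5] 0x0a->0x1d len=3 : a3 64 90
query mem[0x08]=0x41, mem[0x15]=0x90, mem[0x00]=0x86, mem[0x06]=0x8e

MEM[0x08,0x15,0x00,0x06] = 41 90 86 8e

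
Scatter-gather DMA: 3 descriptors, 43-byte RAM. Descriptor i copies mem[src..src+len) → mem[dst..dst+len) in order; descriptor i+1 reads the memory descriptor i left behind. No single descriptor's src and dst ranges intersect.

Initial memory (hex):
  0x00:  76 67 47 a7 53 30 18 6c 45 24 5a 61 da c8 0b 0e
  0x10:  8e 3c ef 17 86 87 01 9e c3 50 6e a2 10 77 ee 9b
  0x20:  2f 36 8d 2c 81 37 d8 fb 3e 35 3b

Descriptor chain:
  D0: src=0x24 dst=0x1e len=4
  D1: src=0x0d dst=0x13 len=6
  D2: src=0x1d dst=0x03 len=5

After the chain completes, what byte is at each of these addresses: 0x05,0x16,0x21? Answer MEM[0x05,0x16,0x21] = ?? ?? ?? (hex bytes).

MEM[0x05,0x16,0x21] = 37 8e fb

  after D0: wrote 4B at 0x1e = 8137d8fb
  after D1: wrote 6B at 0x13 = c80b0e8e3cef
  after D2: wrote 5B at 0x03 = 778137d8fb
query mem[0x05]=0x37, mem[0x16]=0x8e, mem[0x21]=0xfb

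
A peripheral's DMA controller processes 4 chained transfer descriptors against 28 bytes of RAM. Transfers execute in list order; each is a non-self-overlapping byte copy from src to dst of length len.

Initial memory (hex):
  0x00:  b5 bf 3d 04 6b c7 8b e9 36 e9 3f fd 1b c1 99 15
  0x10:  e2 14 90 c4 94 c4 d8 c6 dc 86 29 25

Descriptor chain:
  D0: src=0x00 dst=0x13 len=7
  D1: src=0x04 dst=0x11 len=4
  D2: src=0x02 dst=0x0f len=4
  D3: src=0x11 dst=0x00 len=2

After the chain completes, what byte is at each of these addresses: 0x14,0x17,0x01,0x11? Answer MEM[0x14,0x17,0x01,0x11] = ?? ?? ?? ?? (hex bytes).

[0] 0x00->0x13 len=7 : b5 bf 3d 04 6b c7 8b
[1] 0x04->0x11 len=4 : 6b c7 8b e9
[2] 0x02->0x0f len=4 : 3d 04 6b c7
[3] 0x11->0x00 len=2 : 6b c7
query mem[0x14]=0xe9, mem[0x17]=0x6b, mem[0x01]=0xc7, mem[0x11]=0x6b

MEM[0x14,0x17,0x01,0x11] = e9 6b c7 6b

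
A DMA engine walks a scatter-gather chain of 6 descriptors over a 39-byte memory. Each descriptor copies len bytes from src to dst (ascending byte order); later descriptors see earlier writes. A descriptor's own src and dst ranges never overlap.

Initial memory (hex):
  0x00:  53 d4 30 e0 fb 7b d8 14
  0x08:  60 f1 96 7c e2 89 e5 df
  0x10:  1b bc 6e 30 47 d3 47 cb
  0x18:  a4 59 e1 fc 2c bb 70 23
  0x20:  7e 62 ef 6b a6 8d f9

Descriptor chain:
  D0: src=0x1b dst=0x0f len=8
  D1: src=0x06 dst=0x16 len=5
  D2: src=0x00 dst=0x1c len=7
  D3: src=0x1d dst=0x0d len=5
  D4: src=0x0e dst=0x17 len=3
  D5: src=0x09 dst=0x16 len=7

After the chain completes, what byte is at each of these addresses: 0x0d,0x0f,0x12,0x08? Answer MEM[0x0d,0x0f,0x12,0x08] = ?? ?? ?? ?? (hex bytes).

MEM[0x0d,0x0f,0x12,0x08] = d4 e0 70 60

[0] 0x1b->0x0f len=8 : fc 2c bb 70 23 7e 62 ef
[1] 0x06->0x16 len=5 : d8 14 60 f1 96
[2] 0x00->0x1c len=7 : 53 d4 30 e0 fb 7b d8
[3] 0x1d->0x0d len=5 : d4 30 e0 fb 7b
[4] 0x0e->0x17 len=3 : 30 e0 fb
[5] 0x09->0x16 len=7 : f1 96 7c e2 d4 30 e0
query mem[0x0d]=0xd4, mem[0x0f]=0xe0, mem[0x12]=0x70, mem[0x08]=0x60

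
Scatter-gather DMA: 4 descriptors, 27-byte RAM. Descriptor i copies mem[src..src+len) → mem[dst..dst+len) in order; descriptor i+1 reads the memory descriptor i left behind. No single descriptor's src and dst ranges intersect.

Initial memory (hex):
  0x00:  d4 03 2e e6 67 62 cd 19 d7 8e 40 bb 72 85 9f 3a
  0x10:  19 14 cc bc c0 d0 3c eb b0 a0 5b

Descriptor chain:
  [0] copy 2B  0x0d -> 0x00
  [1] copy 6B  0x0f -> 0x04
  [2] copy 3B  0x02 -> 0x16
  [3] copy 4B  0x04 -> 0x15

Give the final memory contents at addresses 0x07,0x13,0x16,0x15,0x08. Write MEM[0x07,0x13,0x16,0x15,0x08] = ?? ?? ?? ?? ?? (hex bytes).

  after D0: wrote 2B at 0x00 = 859f
  after D1: wrote 6B at 0x04 = 3a1914ccbcc0
  after D2: wrote 3B at 0x16 = 2ee63a
  after D3: wrote 4B at 0x15 = 3a1914cc
query mem[0x07]=0xcc, mem[0x13]=0xbc, mem[0x16]=0x19, mem[0x15]=0x3a, mem[0x08]=0xbc

MEM[0x07,0x13,0x16,0x15,0x08] = cc bc 19 3a bc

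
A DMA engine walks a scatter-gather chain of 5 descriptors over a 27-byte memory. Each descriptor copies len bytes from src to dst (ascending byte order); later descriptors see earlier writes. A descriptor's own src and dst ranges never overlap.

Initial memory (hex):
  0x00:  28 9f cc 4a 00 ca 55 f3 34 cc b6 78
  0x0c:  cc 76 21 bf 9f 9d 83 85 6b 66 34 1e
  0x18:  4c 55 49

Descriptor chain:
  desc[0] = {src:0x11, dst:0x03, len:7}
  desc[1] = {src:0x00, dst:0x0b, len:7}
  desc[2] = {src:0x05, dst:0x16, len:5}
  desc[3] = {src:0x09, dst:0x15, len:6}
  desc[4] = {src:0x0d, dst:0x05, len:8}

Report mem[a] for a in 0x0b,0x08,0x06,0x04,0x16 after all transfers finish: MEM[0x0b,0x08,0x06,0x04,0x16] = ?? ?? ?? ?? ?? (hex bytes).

D0: mem[0x03..0x09] <- [9d 83 85 6b 66 34 1e]
D1: mem[0x0b..0x11] <- [28 9f cc 9d 83 85 6b]
D2: mem[0x16..0x1a] <- [85 6b 66 34 1e]
D3: mem[0x15..0x1a] <- [1e b6 28 9f cc 9d]
D4: mem[0x05..0x0c] <- [cc 9d 83 85 6b 83 85 6b]
query mem[0x0b]=0x85, mem[0x08]=0x85, mem[0x06]=0x9d, mem[0x04]=0x83, mem[0x16]=0xb6

MEM[0x0b,0x08,0x06,0x04,0x16] = 85 85 9d 83 b6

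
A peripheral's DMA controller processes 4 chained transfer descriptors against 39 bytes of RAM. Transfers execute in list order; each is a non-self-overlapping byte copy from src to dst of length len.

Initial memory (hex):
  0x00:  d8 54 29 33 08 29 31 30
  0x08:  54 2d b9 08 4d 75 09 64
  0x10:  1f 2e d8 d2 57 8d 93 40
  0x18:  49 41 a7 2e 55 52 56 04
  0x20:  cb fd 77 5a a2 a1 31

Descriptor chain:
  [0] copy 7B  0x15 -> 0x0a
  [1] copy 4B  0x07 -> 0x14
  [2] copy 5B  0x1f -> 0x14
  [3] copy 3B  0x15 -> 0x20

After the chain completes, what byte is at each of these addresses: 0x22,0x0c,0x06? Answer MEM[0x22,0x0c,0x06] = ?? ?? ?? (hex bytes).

MEM[0x22,0x0c,0x06] = 77 40 31

#0 dst[0x0a+7] := {0x8d,0x93,0x40,0x49,0x41,0xa7,0x2e}
#1 dst[0x14+4] := {0x30,0x54,0x2d,0x8d}
#2 dst[0x14+5] := {0x04,0xcb,0xfd,0x77,0x5a}
#3 dst[0x20+3] := {0xcb,0xfd,0x77}
query mem[0x22]=0x77, mem[0x0c]=0x40, mem[0x06]=0x31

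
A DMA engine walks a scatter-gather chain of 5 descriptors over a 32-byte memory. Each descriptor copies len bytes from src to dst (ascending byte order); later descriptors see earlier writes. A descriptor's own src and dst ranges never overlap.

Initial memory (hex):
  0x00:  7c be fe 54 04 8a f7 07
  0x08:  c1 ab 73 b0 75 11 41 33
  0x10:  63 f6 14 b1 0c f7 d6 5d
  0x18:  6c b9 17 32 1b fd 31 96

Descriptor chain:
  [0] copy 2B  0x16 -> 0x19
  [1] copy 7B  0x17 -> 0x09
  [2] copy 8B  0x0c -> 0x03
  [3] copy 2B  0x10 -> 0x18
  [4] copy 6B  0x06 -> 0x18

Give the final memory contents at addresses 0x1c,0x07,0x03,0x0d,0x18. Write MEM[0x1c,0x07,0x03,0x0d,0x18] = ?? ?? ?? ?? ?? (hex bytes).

MEM[0x1c,0x07,0x03,0x0d,0x18] = b1 63 5d 32 fd

D0: mem[0x19..0x1a] <- [d6 5d]
D1: mem[0x09..0x0f] <- [5d 6c d6 5d 32 1b fd]
D2: mem[0x03..0x0a] <- [5d 32 1b fd 63 f6 14 b1]
D3: mem[0x18..0x19] <- [63 f6]
D4: mem[0x18..0x1d] <- [fd 63 f6 14 b1 d6]
query mem[0x1c]=0xb1, mem[0x07]=0x63, mem[0x03]=0x5d, mem[0x0d]=0x32, mem[0x18]=0xfd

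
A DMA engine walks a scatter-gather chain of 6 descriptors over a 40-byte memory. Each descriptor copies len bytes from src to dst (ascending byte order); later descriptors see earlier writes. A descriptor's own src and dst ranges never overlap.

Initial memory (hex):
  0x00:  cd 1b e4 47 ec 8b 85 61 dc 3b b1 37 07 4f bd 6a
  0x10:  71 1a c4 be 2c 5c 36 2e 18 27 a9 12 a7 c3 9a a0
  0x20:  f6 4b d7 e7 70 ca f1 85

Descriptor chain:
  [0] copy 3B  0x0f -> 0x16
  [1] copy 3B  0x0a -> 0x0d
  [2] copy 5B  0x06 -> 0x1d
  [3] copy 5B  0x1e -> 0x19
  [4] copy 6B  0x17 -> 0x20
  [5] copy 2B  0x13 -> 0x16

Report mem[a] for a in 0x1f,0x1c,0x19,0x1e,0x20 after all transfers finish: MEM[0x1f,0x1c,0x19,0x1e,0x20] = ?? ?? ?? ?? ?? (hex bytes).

#0 dst[0x16+3] := {0x6a,0x71,0x1a}
#1 dst[0x0d+3] := {0xb1,0x37,0x07}
#2 dst[0x1d+5] := {0x85,0x61,0xdc,0x3b,0xb1}
#3 dst[0x19+5] := {0x61,0xdc,0x3b,0xb1,0xd7}
#4 dst[0x20+6] := {0x71,0x1a,0x61,0xdc,0x3b,0xb1}
#5 dst[0x16+2] := {0xbe,0x2c}
query mem[0x1f]=0xdc, mem[0x1c]=0xb1, mem[0x19]=0x61, mem[0x1e]=0x61, mem[0x20]=0x71

MEM[0x1f,0x1c,0x19,0x1e,0x20] = dc b1 61 61 71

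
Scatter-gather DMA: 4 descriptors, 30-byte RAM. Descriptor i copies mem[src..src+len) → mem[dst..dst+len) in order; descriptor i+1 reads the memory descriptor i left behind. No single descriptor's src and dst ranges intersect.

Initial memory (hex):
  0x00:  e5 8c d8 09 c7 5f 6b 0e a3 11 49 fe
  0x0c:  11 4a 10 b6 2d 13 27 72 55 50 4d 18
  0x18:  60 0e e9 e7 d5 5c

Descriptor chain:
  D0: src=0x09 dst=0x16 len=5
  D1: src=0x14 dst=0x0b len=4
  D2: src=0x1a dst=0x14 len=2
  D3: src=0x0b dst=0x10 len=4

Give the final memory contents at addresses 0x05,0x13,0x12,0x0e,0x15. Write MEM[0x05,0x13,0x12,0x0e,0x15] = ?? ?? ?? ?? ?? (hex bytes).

#0 dst[0x16+5] := {0x11,0x49,0xfe,0x11,0x4a}
#1 dst[0x0b+4] := {0x55,0x50,0x11,0x49}
#2 dst[0x14+2] := {0x4a,0xe7}
#3 dst[0x10+4] := {0x55,0x50,0x11,0x49}
query mem[0x05]=0x5f, mem[0x13]=0x49, mem[0x12]=0x11, mem[0x0e]=0x49, mem[0x15]=0xe7

MEM[0x05,0x13,0x12,0x0e,0x15] = 5f 49 11 49 e7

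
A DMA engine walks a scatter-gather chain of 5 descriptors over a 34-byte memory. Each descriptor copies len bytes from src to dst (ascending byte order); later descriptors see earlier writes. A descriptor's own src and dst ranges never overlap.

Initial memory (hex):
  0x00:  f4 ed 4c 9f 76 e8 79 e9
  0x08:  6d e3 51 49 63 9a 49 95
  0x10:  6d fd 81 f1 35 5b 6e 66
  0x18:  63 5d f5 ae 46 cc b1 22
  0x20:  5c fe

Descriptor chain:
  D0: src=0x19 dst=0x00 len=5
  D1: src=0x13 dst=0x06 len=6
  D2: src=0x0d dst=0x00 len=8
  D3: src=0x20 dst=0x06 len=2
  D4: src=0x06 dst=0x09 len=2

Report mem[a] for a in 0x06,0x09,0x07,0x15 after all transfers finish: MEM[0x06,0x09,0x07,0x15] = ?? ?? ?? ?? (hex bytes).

MEM[0x06,0x09,0x07,0x15] = 5c 5c fe 5b

[0] 0x19->0x00 len=5 : 5d f5 ae 46 cc
[1] 0x13->0x06 len=6 : f1 35 5b 6e 66 63
[2] 0x0d->0x00 len=8 : 9a 49 95 6d fd 81 f1 35
[3] 0x20->0x06 len=2 : 5c fe
[4] 0x06->0x09 len=2 : 5c fe
query mem[0x06]=0x5c, mem[0x09]=0x5c, mem[0x07]=0xfe, mem[0x15]=0x5b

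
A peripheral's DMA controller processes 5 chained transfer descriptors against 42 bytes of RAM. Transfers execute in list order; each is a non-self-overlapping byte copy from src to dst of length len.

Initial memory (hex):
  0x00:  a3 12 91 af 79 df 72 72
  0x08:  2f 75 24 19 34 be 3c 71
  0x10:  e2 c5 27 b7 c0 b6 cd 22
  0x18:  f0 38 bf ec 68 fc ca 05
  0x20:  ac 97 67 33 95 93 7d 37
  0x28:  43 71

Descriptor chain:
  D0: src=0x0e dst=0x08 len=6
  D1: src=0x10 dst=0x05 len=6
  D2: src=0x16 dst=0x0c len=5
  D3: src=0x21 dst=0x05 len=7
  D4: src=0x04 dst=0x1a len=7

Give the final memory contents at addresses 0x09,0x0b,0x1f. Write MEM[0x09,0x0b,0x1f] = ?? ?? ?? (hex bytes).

[0] 0x0e->0x08 len=6 : 3c 71 e2 c5 27 b7
[1] 0x10->0x05 len=6 : e2 c5 27 b7 c0 b6
[2] 0x16->0x0c len=5 : cd 22 f0 38 bf
[3] 0x21->0x05 len=7 : 97 67 33 95 93 7d 37
[4] 0x04->0x1a len=7 : 79 97 67 33 95 93 7d
query mem[0x09]=0x93, mem[0x0b]=0x37, mem[0x1f]=0x93

MEM[0x09,0x0b,0x1f] = 93 37 93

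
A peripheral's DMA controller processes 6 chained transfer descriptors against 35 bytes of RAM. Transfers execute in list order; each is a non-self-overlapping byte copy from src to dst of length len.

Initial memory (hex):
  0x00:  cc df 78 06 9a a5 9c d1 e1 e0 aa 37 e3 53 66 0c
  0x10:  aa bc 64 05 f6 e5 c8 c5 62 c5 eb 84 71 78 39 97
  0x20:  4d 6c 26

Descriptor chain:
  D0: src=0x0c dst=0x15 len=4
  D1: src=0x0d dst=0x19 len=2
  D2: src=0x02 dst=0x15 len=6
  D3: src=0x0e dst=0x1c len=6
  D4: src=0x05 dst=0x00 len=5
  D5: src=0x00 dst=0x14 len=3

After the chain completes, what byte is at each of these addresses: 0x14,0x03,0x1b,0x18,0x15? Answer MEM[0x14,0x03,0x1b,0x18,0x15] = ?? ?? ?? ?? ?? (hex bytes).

#0 dst[0x15+4] := {0xe3,0x53,0x66,0x0c}
#1 dst[0x19+2] := {0x53,0x66}
#2 dst[0x15+6] := {0x78,0x06,0x9a,0xa5,0x9c,0xd1}
#3 dst[0x1c+6] := {0x66,0x0c,0xaa,0xbc,0x64,0x05}
#4 dst[0x00+5] := {0xa5,0x9c,0xd1,0xe1,0xe0}
#5 dst[0x14+3] := {0xa5,0x9c,0xd1}
query mem[0x14]=0xa5, mem[0x03]=0xe1, mem[0x1b]=0x84, mem[0x18]=0xa5, mem[0x15]=0x9c

MEM[0x14,0x03,0x1b,0x18,0x15] = a5 e1 84 a5 9c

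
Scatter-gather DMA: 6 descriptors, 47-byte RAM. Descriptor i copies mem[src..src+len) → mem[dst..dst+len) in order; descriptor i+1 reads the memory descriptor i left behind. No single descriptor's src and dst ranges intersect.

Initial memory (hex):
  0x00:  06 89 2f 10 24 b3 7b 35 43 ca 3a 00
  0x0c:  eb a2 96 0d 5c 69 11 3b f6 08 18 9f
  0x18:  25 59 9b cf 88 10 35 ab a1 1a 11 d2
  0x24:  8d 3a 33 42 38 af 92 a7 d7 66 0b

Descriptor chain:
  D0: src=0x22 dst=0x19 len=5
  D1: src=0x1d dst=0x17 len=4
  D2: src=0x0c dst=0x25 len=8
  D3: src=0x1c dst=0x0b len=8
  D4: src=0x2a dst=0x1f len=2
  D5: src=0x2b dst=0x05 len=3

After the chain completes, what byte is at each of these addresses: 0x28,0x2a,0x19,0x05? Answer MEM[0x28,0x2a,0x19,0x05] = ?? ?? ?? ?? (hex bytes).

MEM[0x28,0x2a,0x19,0x05] = 0d 69 ab 11

[0] 0x22->0x19 len=5 : 11 d2 8d 3a 33
[1] 0x1d->0x17 len=4 : 33 35 ab a1
[2] 0x0c->0x25 len=8 : eb a2 96 0d 5c 69 11 3b
[3] 0x1c->0x0b len=8 : 3a 33 35 ab a1 1a 11 d2
[4] 0x2a->0x1f len=2 : 69 11
[5] 0x2b->0x05 len=3 : 11 3b 66
query mem[0x28]=0x0d, mem[0x2a]=0x69, mem[0x19]=0xab, mem[0x05]=0x11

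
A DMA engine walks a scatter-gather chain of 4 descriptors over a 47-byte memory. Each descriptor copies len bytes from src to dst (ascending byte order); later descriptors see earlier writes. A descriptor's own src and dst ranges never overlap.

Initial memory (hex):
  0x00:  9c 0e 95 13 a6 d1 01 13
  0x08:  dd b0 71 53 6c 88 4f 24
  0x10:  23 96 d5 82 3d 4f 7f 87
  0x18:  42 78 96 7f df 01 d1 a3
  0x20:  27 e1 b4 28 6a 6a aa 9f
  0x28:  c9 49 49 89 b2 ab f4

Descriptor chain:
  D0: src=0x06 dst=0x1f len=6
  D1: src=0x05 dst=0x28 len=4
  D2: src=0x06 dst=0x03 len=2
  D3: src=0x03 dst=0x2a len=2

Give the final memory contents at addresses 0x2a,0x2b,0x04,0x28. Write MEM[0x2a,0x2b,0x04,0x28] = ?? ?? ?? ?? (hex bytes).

  after D0: wrote 6B at 0x1f = 0113ddb07153
  after D1: wrote 4B at 0x28 = d10113dd
  after D2: wrote 2B at 0x03 = 0113
  after D3: wrote 2B at 0x2a = 0113
query mem[0x2a]=0x01, mem[0x2b]=0x13, mem[0x04]=0x13, mem[0x28]=0xd1

MEM[0x2a,0x2b,0x04,0x28] = 01 13 13 d1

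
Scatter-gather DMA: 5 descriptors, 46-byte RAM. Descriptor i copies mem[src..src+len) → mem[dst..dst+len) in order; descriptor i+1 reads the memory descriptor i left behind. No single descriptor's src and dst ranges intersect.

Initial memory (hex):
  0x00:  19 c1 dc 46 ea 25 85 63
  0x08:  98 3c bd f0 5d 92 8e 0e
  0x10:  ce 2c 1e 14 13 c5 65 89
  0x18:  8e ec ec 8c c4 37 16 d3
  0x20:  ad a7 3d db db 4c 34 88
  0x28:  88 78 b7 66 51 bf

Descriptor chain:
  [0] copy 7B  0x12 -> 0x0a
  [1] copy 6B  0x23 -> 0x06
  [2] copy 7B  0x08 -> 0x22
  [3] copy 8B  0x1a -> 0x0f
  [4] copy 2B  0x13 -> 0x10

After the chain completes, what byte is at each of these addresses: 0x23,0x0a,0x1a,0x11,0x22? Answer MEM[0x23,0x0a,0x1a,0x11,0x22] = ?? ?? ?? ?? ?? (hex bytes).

  after D0: wrote 7B at 0x0a = 1e1413c565898e
  after D1: wrote 6B at 0x06 = dbdb4c348888
  after D2: wrote 7B at 0x22 = 4c34888813c565
  after D3: wrote 8B at 0x0f = ec8cc43716d3ada7
  after D4: wrote 2B at 0x10 = 16d3
query mem[0x23]=0x34, mem[0x0a]=0x88, mem[0x1a]=0xec, mem[0x11]=0xd3, mem[0x22]=0x4c

MEM[0x23,0x0a,0x1a,0x11,0x22] = 34 88 ec d3 4c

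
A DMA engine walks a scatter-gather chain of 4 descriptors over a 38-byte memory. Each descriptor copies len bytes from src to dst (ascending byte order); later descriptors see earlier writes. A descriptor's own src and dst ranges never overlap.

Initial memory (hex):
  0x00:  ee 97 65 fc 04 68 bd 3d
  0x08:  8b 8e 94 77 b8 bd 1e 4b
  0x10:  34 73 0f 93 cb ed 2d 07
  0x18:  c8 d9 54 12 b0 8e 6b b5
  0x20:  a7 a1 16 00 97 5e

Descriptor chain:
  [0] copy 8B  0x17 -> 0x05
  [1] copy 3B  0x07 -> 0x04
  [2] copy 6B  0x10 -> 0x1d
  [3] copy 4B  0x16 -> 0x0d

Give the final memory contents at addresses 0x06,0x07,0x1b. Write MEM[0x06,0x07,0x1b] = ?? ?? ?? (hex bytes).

  after D0: wrote 8B at 0x05 = 07c8d95412b08e6b
  after D1: wrote 3B at 0x04 = d95412
  after D2: wrote 6B at 0x1d = 34730f93cbed
  after D3: wrote 4B at 0x0d = 2d07c8d9
query mem[0x06]=0x12, mem[0x07]=0xd9, mem[0x1b]=0x12

MEM[0x06,0x07,0x1b] = 12 d9 12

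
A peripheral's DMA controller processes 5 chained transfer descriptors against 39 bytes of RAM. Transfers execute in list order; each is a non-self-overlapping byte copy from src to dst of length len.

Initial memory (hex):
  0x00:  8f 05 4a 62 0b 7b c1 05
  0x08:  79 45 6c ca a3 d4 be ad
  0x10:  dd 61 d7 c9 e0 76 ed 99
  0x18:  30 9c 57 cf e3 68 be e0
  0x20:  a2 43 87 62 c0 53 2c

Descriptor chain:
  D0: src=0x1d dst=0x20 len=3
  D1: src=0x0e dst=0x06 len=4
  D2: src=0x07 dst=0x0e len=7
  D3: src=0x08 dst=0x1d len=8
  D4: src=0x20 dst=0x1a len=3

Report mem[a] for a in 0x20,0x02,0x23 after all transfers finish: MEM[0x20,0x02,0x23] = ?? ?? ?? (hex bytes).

[0] 0x1d->0x20 len=3 : 68 be e0
[1] 0x0e->0x06 len=4 : be ad dd 61
[2] 0x07->0x0e len=7 : ad dd 61 6c ca a3 d4
[3] 0x08->0x1d len=8 : dd 61 6c ca a3 d4 ad dd
[4] 0x20->0x1a len=3 : ca a3 d4
query mem[0x20]=0xca, mem[0x02]=0x4a, mem[0x23]=0xad

MEM[0x20,0x02,0x23] = ca 4a ad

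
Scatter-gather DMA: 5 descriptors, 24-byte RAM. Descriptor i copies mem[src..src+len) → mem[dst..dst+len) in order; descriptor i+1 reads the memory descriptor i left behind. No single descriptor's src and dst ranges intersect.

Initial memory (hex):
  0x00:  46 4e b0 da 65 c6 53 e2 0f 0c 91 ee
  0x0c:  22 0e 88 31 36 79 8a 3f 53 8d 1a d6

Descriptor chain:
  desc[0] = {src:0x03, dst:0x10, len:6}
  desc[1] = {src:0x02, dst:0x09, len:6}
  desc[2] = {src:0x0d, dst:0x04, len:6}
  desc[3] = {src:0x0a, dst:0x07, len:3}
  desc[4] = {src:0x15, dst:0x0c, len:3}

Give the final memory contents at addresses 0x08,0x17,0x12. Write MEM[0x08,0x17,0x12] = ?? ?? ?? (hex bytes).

MEM[0x08,0x17,0x12] = 65 d6 c6

[0] 0x03->0x10 len=6 : da 65 c6 53 e2 0f
[1] 0x02->0x09 len=6 : b0 da 65 c6 53 e2
[2] 0x0d->0x04 len=6 : 53 e2 31 da 65 c6
[3] 0x0a->0x07 len=3 : da 65 c6
[4] 0x15->0x0c len=3 : 0f 1a d6
query mem[0x08]=0x65, mem[0x17]=0xd6, mem[0x12]=0xc6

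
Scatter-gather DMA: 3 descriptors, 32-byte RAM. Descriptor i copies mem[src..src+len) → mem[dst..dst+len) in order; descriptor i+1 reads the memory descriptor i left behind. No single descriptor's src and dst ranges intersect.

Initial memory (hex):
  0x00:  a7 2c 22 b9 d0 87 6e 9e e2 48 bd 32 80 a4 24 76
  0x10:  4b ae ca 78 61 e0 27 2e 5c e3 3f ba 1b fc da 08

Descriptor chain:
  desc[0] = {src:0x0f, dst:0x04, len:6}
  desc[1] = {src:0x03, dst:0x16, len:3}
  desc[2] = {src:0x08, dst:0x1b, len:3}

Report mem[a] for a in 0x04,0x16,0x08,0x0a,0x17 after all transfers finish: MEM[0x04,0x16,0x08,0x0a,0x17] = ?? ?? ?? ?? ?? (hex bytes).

MEM[0x04,0x16,0x08,0x0a,0x17] = 76 b9 78 bd 76

D0: mem[0x04..0x09] <- [76 4b ae ca 78 61]
D1: mem[0x16..0x18] <- [b9 76 4b]
D2: mem[0x1b..0x1d] <- [78 61 bd]
query mem[0x04]=0x76, mem[0x16]=0xb9, mem[0x08]=0x78, mem[0x0a]=0xbd, mem[0x17]=0x76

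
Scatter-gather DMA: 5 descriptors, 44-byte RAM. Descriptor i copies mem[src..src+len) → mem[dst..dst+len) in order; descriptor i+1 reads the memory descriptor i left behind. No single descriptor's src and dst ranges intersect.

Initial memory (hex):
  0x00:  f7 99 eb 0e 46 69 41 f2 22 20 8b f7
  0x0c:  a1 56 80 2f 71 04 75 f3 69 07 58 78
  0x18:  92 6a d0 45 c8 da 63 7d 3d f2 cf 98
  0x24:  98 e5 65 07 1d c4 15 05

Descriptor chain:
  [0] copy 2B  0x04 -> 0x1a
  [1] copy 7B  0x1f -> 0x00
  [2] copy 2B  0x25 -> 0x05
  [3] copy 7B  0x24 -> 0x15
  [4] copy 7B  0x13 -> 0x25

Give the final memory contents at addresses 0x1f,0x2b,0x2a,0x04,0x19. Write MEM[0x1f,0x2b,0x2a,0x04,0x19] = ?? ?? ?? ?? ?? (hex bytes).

MEM[0x1f,0x2b,0x2a,0x04,0x19] = 7d 1d 07 98 1d

  after D0: wrote 2B at 0x1a = 4669
  after D1: wrote 7B at 0x00 = 7d3df2cf9898e5
  after D2: wrote 2B at 0x05 = e565
  after D3: wrote 7B at 0x15 = 98e565071dc415
  after D4: wrote 7B at 0x25 = f36998e565071d
query mem[0x1f]=0x7d, mem[0x2b]=0x1d, mem[0x2a]=0x07, mem[0x04]=0x98, mem[0x19]=0x1d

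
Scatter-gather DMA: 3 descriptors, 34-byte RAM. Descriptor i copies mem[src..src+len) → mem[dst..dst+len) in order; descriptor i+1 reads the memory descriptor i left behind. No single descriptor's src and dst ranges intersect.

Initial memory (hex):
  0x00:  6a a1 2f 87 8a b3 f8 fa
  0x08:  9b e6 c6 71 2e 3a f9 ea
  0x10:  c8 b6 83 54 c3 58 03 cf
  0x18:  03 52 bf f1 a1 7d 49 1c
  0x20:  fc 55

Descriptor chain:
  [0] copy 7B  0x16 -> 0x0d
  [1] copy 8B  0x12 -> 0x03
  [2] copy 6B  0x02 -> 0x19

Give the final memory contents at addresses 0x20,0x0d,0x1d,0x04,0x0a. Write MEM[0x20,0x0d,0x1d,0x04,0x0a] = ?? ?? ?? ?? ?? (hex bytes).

MEM[0x20,0x0d,0x1d,0x04,0x0a] = fc 03 58 a1 52

[0] 0x16->0x0d len=7 : 03 cf 03 52 bf f1 a1
[1] 0x12->0x03 len=8 : f1 a1 c3 58 03 cf 03 52
[2] 0x02->0x19 len=6 : 2f f1 a1 c3 58 03
query mem[0x20]=0xfc, mem[0x0d]=0x03, mem[0x1d]=0x58, mem[0x04]=0xa1, mem[0x0a]=0x52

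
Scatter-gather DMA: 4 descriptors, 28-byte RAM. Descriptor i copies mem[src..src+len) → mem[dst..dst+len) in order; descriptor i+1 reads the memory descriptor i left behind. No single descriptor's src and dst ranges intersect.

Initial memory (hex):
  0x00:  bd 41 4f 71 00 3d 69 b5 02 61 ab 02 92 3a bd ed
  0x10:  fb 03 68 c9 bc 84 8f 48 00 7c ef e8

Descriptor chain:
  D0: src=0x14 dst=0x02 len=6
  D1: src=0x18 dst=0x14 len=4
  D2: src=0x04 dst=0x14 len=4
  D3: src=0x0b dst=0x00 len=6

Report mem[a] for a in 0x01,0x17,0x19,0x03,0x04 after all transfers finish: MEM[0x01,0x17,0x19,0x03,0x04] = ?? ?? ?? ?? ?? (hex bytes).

  after D0: wrote 6B at 0x02 = bc848f48007c
  after D1: wrote 4B at 0x14 = 007cefe8
  after D2: wrote 4B at 0x14 = 8f48007c
  after D3: wrote 6B at 0x00 = 02923abdedfb
query mem[0x01]=0x92, mem[0x17]=0x7c, mem[0x19]=0x7c, mem[0x03]=0xbd, mem[0x04]=0xed

MEM[0x01,0x17,0x19,0x03,0x04] = 92 7c 7c bd ed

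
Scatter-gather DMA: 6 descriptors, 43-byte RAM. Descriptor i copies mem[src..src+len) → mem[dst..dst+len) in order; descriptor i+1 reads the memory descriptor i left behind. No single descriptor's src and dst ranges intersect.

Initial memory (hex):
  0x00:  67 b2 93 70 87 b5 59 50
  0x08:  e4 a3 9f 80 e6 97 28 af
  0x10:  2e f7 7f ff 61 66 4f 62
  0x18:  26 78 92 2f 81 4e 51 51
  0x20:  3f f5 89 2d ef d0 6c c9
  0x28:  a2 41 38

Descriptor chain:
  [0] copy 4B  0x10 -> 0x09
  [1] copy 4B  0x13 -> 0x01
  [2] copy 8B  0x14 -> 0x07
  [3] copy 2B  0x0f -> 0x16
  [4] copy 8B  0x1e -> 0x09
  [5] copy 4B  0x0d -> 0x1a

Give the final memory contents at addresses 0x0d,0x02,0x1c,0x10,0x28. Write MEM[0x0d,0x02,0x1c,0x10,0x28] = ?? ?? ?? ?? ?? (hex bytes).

MEM[0x0d,0x02,0x1c,0x10,0x28] = 89 61 ef d0 a2

  after D0: wrote 4B at 0x09 = 2ef77fff
  after D1: wrote 4B at 0x01 = ff61664f
  after D2: wrote 8B at 0x07 = 61664f622678922f
  after D3: wrote 2B at 0x16 = af2e
  after D4: wrote 8B at 0x09 = 51513ff5892defd0
  after D5: wrote 4B at 0x1a = 892defd0
query mem[0x0d]=0x89, mem[0x02]=0x61, mem[0x1c]=0xef, mem[0x10]=0xd0, mem[0x28]=0xa2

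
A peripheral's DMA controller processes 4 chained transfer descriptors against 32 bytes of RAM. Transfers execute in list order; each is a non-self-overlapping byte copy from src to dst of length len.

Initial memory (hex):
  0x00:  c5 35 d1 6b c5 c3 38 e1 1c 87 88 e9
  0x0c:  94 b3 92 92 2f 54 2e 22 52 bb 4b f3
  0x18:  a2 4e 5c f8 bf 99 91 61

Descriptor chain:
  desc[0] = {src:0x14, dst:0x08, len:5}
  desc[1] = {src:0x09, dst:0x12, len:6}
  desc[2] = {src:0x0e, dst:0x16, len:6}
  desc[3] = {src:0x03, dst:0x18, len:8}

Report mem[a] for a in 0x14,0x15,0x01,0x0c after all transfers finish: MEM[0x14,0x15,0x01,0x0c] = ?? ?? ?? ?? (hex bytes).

MEM[0x14,0x15,0x01,0x0c] = f3 a2 35 a2

  after D0: wrote 5B at 0x08 = 52bb4bf3a2
  after D1: wrote 6B at 0x12 = bb4bf3a2b392
  after D2: wrote 6B at 0x16 = 92922f54bb4b
  after D3: wrote 8B at 0x18 = 6bc5c338e152bb4b
query mem[0x14]=0xf3, mem[0x15]=0xa2, mem[0x01]=0x35, mem[0x0c]=0xa2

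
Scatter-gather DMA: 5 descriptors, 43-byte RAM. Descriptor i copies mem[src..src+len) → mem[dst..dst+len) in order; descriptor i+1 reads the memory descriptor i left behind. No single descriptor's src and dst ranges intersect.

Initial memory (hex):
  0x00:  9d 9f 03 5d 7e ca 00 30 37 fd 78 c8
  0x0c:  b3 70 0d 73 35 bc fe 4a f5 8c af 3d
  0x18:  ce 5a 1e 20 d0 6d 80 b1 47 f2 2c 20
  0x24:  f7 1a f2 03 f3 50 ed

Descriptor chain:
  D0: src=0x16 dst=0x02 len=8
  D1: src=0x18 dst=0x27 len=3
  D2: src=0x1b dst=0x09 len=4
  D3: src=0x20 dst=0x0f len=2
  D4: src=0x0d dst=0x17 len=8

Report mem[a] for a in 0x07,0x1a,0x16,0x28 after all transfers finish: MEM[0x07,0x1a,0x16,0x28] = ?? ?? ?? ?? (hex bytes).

  after D0: wrote 8B at 0x02 = af3dce5a1e20d06d
  after D1: wrote 3B at 0x27 = ce5a1e
  after D2: wrote 4B at 0x09 = 20d06d80
  after D3: wrote 2B at 0x0f = 47f2
  after D4: wrote 8B at 0x17 = 700d47f2bcfe4af5
query mem[0x07]=0x20, mem[0x1a]=0xf2, mem[0x16]=0xaf, mem[0x28]=0x5a

MEM[0x07,0x1a,0x16,0x28] = 20 f2 af 5a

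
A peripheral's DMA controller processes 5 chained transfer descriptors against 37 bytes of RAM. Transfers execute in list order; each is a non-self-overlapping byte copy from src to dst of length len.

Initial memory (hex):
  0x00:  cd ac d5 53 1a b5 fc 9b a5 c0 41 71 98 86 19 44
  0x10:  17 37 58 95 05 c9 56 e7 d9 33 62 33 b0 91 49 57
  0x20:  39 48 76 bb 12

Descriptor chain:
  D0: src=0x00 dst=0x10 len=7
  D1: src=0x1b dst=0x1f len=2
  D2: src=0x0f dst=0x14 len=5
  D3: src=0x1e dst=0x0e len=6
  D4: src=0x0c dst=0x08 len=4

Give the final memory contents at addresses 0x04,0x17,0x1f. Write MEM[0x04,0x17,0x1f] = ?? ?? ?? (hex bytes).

  after D0: wrote 7B at 0x10 = cdacd5531ab5fc
  after D1: wrote 2B at 0x1f = 33b0
  after D2: wrote 5B at 0x14 = 44cdacd553
  after D3: wrote 6B at 0x0e = 4933b04876bb
  after D4: wrote 4B at 0x08 = 98864933
query mem[0x04]=0x1a, mem[0x17]=0xd5, mem[0x1f]=0x33

MEM[0x04,0x17,0x1f] = 1a d5 33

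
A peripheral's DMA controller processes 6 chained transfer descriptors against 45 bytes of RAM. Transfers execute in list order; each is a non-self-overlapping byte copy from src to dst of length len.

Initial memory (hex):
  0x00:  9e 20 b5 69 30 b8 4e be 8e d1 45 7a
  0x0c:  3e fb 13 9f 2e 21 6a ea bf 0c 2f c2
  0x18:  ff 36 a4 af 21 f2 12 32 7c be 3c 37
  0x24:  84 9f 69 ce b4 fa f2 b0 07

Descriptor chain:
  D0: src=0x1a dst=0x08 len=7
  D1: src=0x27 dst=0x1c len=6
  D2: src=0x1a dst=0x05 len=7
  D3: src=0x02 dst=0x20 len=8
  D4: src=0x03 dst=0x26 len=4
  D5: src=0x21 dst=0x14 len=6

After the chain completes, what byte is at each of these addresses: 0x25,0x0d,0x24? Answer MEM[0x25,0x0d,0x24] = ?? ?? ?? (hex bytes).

MEM[0x25,0x0d,0x24] = ce 32 af

  after D0: wrote 7B at 0x08 = a4af21f212327c
  after D1: wrote 6B at 0x1c = ceb4faf2b007
  after D2: wrote 7B at 0x05 = a4afceb4faf2b0
  after D3: wrote 8B at 0x20 = b56930a4afceb4fa
  after D4: wrote 4B at 0x26 = 6930a4af
  after D5: wrote 6B at 0x14 = 6930a4afce69
query mem[0x25]=0xce, mem[0x0d]=0x32, mem[0x24]=0xaf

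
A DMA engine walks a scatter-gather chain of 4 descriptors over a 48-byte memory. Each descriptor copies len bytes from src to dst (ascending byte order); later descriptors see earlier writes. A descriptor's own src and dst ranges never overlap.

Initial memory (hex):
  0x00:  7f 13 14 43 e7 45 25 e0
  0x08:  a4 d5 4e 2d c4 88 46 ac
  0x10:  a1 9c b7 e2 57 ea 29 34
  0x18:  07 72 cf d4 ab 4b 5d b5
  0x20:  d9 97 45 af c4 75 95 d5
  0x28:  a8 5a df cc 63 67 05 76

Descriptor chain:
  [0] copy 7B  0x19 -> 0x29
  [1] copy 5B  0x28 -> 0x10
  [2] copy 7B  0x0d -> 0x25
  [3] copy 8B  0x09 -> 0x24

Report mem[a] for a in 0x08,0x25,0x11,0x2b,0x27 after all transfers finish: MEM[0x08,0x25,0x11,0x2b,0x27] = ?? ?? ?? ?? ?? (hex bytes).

MEM[0x08,0x25,0x11,0x2b,0x27] = a4 4e 72 a8 c4

#0 dst[0x29+7] := {0x72,0xcf,0xd4,0xab,0x4b,0x5d,0xb5}
#1 dst[0x10+5] := {0xa8,0x72,0xcf,0xd4,0xab}
#2 dst[0x25+7] := {0x88,0x46,0xac,0xa8,0x72,0xcf,0xd4}
#3 dst[0x24+8] := {0xd5,0x4e,0x2d,0xc4,0x88,0x46,0xac,0xa8}
query mem[0x08]=0xa4, mem[0x25]=0x4e, mem[0x11]=0x72, mem[0x2b]=0xa8, mem[0x27]=0xc4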